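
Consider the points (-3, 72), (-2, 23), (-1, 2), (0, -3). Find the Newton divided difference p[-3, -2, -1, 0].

-2

p[-3,-2] = (23 - 72) / (-2 - (-3)) = -49
p[-2,-1] = (2 - 23) / (-1 - (-2)) = -21
p[-1,0] = (-3 - 2) / (0 - (-1)) = -5
p[-3,-2,-1] = (-21 - (-49)) / (-1 - (-3)) = 14
p[-2,-1,0] = (-5 - (-21)) / (0 - (-2)) = 8
p[-3,-2,-1,0] = (8 - 14) / (0 - (-3)) = -2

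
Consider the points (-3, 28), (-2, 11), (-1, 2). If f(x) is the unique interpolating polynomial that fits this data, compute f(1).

L_0(1) = (3)·(2)/[(-1)·(-2)] = 3
L_1(1) = (4)·(2)/[(1)·(-1)] = -8
L_2(1) = (4)·(3)/[(2)·(1)] = 6
Sum: 28·(3) + 11·(-8) + 2·(6) = 8

8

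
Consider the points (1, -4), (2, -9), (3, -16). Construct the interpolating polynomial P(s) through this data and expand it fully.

Build the Lagrange basis polynomials:
L_0(s) = (s - 2)(s - 3) / [2] = (1/2)s^2 - (5/2)s + 3
L_1(s) = (s - 1)(s - 3) / [-1] = -s^2 + 4s - 3
L_2(s) = (s - 1)(s - 2) / [2] = (1/2)s^2 - (3/2)s + 1
P(s) = (-4)·L_0 + (-9)·L_1 + (-16)·L_2
  (-4)·L_0(s) = -2s^2 + 10s - 12
  (-9)·L_1(s) = 9s^2 - 36s + 27
  (-16)·L_2(s) = -8s^2 + 24s - 16
Adding term by term: -s^2 - 2s - 1

P(s) = -s^2 - 2s - 1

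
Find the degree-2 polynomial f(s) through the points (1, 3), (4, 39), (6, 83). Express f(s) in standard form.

Build the Lagrange basis polynomials:
L_0(s) = (s - 4)(s - 6) / [15] = (1/15)s^2 - (2/3)s + 8/5
L_1(s) = (s - 1)(s - 6) / [-6] = -(1/6)s^2 + (7/6)s - 1
L_2(s) = (s - 1)(s - 4) / [10] = (1/10)s^2 - (1/2)s + 2/5
f(s) = 3·L_0 + 39·L_1 + 83·L_2
  3·L_0(s) = (1/5)s^2 - 2s + 24/5
  39·L_1(s) = -(13/2)s^2 + (91/2)s - 39
  83·L_2(s) = (83/10)s^2 - (83/2)s + 166/5
Adding term by term: 2s^2 + 2s - 1

f(s) = 2s^2 + 2s - 1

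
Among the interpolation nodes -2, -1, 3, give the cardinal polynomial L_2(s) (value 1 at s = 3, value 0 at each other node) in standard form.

L_2(s) = (s + 2)(s + 1) / [(5)·(4)]
       = (s^2 + 3s + 2) / (20)

L_2(s) = (1/20)s^2 + (3/20)s + 1/10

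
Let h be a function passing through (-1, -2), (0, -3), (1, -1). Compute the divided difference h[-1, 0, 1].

h[-1,0] = (-3 - (-2)) / (0 - (-1)) = -1
h[0,1] = (-1 - (-3)) / (1 - 0) = 2
h[-1,0,1] = (2 - (-1)) / (1 - (-1)) = 3/2

3/2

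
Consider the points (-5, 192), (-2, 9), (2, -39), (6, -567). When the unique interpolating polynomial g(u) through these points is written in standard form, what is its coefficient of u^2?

-3

L_0(u) = (u + 2)(u - 2)(u - 6) / [-231] = -(1/231)u^3 + (2/77)u^2 + (4/231)u - 8/77
L_1(u) = (u + 5)(u - 2)(u - 6) / [96] = (1/96)u^3 - (1/32)u^2 - (7/24)u + 5/8
L_2(u) = (u + 5)(u + 2)(u - 6) / [-112] = -(1/112)u^3 - (1/112)u^2 + (2/7)u + 15/28
L_3(u) = (u + 5)(u + 2)(u - 2) / [352] = (1/352)u^3 + (5/352)u^2 - (1/88)u - 5/88
g(u) = 192·L_0 + 9·L_1 + (-39)·L_2 + (-567)·L_3
Only the coefficient of u^2 is needed; take it from each L_i and combine:
192·(2/77) + 9·(-1/32) + (-39)·(-1/112) + (-567)·(5/352) = -3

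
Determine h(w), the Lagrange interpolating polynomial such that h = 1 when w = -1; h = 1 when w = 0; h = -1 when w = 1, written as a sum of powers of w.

L_0(w) = w(w - 1) / [2] = (1/2)w^2 - (1/2)w
L_1(w) = (w + 1)(w - 1) / [-1] = -w^2 + 1
L_2(w) = (w + 1)w / [2] = (1/2)w^2 + (1/2)w
h(w) = 1·L_0 + 1·L_1 + (-1)·L_2
  1·L_0(w) = (1/2)w^2 - (1/2)w
  1·L_1(w) = -w^2 + 1
  (-1)·L_2(w) = -(1/2)w^2 - (1/2)w
Adding term by term: -w^2 - w + 1

h(w) = -w^2 - w + 1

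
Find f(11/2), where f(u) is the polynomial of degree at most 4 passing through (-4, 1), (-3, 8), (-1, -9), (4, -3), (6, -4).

1633/1120

Using Newton's divided-difference form:
f[-4,-3] = (8 - 1) / (-3 - (-4)) = 7
f[-3,-1] = (-9 - 8) / (-1 - (-3)) = -17/2
f[-1,4] = (-3 - (-9)) / (4 - (-1)) = 6/5
f[4,6] = (-4 - (-3)) / (6 - 4) = -1/2
f[-4,-3,-1] = (-17/2 - 7) / (-1 - (-4)) = -31/6
f[-3,-1,4] = (6/5 - (-17/2)) / (4 - (-3)) = 97/70
f[-1,4,6] = (-1/2 - 6/5) / (6 - (-1)) = -17/70
f[-4,-3,-1,4] = (97/70 - (-31/6)) / (4 - (-4)) = 86/105
f[-3,-1,4,6] = (-17/70 - 97/70) / (6 - (-3)) = -19/105
f[-4,-3,-1,4,6] = (-19/105 - 86/105) / (6 - (-4)) = -1/10
f(11/2) = 1 + 7·(19/2) + (-31/6)·(19/2)·(17/2) + (86/105)·(19/2)·(17/2)·(13/2) + (-1/10)·(19/2)·(17/2)·(13/2)·(3/2) = 1633/1120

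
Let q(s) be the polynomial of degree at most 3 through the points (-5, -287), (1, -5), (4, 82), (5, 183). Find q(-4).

-150

Using Newton's divided-difference form:
q[-5,1] = (-5 - (-287)) / (1 - (-5)) = 47
q[1,4] = (82 - (-5)) / (4 - 1) = 29
q[4,5] = (183 - 82) / (5 - 4) = 101
q[-5,1,4] = (29 - 47) / (4 - (-5)) = -2
q[1,4,5] = (101 - 29) / (5 - 1) = 18
q[-5,1,4,5] = (18 - (-2)) / (5 - (-5)) = 2
q(-4) = -287 + 47·(1) + (-2)·(1)·(-5) + 2·(1)·(-5)·(-8) = -150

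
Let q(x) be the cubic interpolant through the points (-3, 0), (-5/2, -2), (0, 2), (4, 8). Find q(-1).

Evaluate each Lagrange basis at x = -1:
L_0(-1) = (3/2)·(-1)·(-5)/[(-1/2)·(-3)·(-7)] = -5/7
L_1(-1) = (2)·(-1)·(-5)/[(1/2)·(-5/2)·(-13/2)] = 16/13
L_2(-1) = (2)·(3/2)·(-5)/[(3)·(5/2)·(-4)] = 1/2
L_3(-1) = (2)·(3/2)·(-1)/[(7)·(13/2)·(4)] = -3/182
Sum: 0 + (-2)·(16/13) + 2·(1/2) + 8·(-3/182) = -145/91

-145/91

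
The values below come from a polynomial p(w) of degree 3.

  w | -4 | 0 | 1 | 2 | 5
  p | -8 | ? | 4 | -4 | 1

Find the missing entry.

The 4 known values determine p uniquely (degree ≤ 3).
L_0(0) = (-1)·(-2)·(-5)/[(-5)·(-6)·(-9)] = 1/27
L_1(0) = (4)·(-2)·(-5)/[(5)·(-1)·(-4)] = 2
L_2(0) = (4)·(-1)·(-5)/[(6)·(1)·(-3)] = -10/9
L_3(0) = (4)·(-1)·(-2)/[(9)·(4)·(3)] = 2/27
Sum: (-8)·(1/27) + 4·(2) + (-4)·(-10/9) + 1·(2/27) = 110/9

110/9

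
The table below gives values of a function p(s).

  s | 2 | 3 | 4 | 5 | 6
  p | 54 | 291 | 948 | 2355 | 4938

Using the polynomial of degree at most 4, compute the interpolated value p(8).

Evaluate each Lagrange basis at s = 8:
L_0(8) = (5)·(4)·(3)·(2)/[(-1)·(-2)·(-3)·(-4)] = 5
L_1(8) = (6)·(4)·(3)·(2)/[(1)·(-1)·(-2)·(-3)] = -24
L_2(8) = (6)·(5)·(3)·(2)/[(2)·(1)·(-1)·(-2)] = 45
L_3(8) = (6)·(5)·(4)·(2)/[(3)·(2)·(1)·(-1)] = -40
L_4(8) = (6)·(5)·(4)·(3)/[(4)·(3)·(2)·(1)] = 15
Sum: 54·(5) + 291·(-24) + 948·(45) + 2355·(-40) + 4938·(15) = 15816

15816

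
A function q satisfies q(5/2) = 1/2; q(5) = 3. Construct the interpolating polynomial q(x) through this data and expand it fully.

q(x) = x - 2

Build the Lagrange basis polynomials:
L_0(x) = (x - 5) / [-5/2] = -(2/5)x + 2
L_1(x) = (x - 5/2) / [5/2] = (2/5)x - 1
q(x) = (1/2)·L_0 + 3·L_1
  (1/2)·L_0(x) = -(1/5)x + 1
  3·L_1(x) = (6/5)x - 3
Adding term by term: x - 2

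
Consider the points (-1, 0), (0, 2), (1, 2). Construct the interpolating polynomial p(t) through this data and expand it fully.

p(t) = -t^2 + t + 2

Build the Lagrange basis polynomials:
L_0(t) = t(t - 1) / [2] = (1/2)t^2 - (1/2)t
L_1(t) = (t + 1)(t - 1) / [-1] = -t^2 + 1
L_2(t) = (t + 1)t / [2] = (1/2)t^2 + (1/2)t
p(t) = 0·L_0 + 2·L_1 + 2·L_2
  0·L_0(t) = 0
  2·L_1(t) = -2t^2 + 2
  2·L_2(t) = t^2 + t
Adding term by term: -t^2 + t + 2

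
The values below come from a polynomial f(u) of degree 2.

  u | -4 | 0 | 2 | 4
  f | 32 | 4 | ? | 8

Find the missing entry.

2

The 3 known values determine f uniquely (degree ≤ 2).
L_0(2) = (2)·(-2)/[(-4)·(-8)] = -1/8
L_1(2) = (6)·(-2)/[(4)·(-4)] = 3/4
L_2(2) = (6)·(2)/[(8)·(4)] = 3/8
Sum: 32·(-1/8) + 4·(3/4) + 8·(3/8) = 2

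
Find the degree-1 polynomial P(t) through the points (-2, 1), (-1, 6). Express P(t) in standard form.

L_0(t) = (t + 1) / [-1] = -t - 1
L_1(t) = (t + 2) / [1] = t + 2
P(t) = 1·L_0 + 6·L_1
  1·L_0(t) = -t - 1
  6·L_1(t) = 6t + 12
Adding term by term: 5t + 11

P(t) = 5t + 11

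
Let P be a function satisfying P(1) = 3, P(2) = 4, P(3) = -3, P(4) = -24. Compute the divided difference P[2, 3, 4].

-7

P[2,3] = (-3 - 4) / (3 - 2) = -7
P[3,4] = (-24 - (-3)) / (4 - 3) = -21
P[2,3,4] = (-21 - (-7)) / (4 - 2) = -7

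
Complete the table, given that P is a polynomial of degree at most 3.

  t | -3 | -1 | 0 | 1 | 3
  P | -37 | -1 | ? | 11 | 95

2

The 4 known values determine P uniquely (degree ≤ 3).
Evaluate each Lagrange basis at t = 0:
L_0(0) = (1)·(-1)·(-3)/[(-2)·(-4)·(-6)] = -1/16
L_1(0) = (3)·(-1)·(-3)/[(2)·(-2)·(-4)] = 9/16
L_2(0) = (3)·(1)·(-3)/[(4)·(2)·(-2)] = 9/16
L_3(0) = (3)·(1)·(-1)/[(6)·(4)·(2)] = -1/16
Sum: (-37)·(-1/16) + (-1)·(9/16) + 11·(9/16) + 95·(-1/16) = 2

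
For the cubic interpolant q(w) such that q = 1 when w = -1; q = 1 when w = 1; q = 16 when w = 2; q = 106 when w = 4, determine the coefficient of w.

Build the Lagrange basis polynomials:
L_0(w) = (w - 1)(w - 2)(w - 4) / [-30] = -(1/30)w^3 + (7/30)w^2 - (7/15)w + 4/15
L_1(w) = (w + 1)(w - 2)(w - 4) / [6] = (1/6)w^3 - (5/6)w^2 + (1/3)w + 4/3
L_2(w) = (w + 1)(w - 1)(w - 4) / [-6] = -(1/6)w^3 + (2/3)w^2 + (1/6)w - 2/3
L_3(w) = (w + 1)(w - 1)(w - 2) / [30] = (1/30)w^3 - (1/15)w^2 - (1/30)w + 1/15
q(w) = 1·L_0 + 1·L_1 + 16·L_2 + 106·L_3
Only the coefficient of w is needed; take it from each L_i and combine:
1·(-7/15) + 1·(1/3) + 16·(1/6) + 106·(-1/30) = -1

-1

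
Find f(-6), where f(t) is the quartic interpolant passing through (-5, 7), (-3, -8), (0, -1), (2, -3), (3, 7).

Evaluate each Lagrange basis at t = -6:
L_0(-6) = (-3)·(-6)·(-8)·(-9)/[(-2)·(-5)·(-7)·(-8)] = 81/35
L_1(-6) = (-1)·(-6)·(-8)·(-9)/[(2)·(-3)·(-5)·(-6)] = -12/5
L_2(-6) = (-1)·(-3)·(-8)·(-9)/[(5)·(3)·(-2)·(-3)] = 12/5
L_3(-6) = (-1)·(-3)·(-6)·(-9)/[(7)·(5)·(2)·(-1)] = -81/35
L_4(-6) = (-1)·(-3)·(-6)·(-8)/[(8)·(6)·(3)·(1)] = 1
Sum: 7·(81/35) + (-8)·(-12/5) + (-1)·(12/5) + (-3)·(-81/35) + 7·(1) = 1643/35

1643/35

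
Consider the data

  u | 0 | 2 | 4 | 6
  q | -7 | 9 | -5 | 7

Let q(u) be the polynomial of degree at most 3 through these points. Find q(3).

9/4

L_0(3) = (1)·(-1)·(-3)/[(-2)·(-4)·(-6)] = -1/16
L_1(3) = (3)·(-1)·(-3)/[(2)·(-2)·(-4)] = 9/16
L_2(3) = (3)·(1)·(-3)/[(4)·(2)·(-2)] = 9/16
L_3(3) = (3)·(1)·(-1)/[(6)·(4)·(2)] = -1/16
Sum: (-7)·(-1/16) + 9·(9/16) + (-5)·(9/16) + 7·(-1/16) = 9/4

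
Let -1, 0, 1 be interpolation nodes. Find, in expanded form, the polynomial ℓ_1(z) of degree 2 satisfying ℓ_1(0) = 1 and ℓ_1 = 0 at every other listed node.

ℓ_1(z) = -z^2 + 1

ℓ_1(z) = (z + 1)(z - 1) / [(1)·(-1)]
       = (z^2 - 1) / (-1)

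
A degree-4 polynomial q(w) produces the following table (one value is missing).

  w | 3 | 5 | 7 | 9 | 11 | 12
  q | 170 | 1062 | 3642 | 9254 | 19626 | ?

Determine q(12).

The 5 known values determine q uniquely (degree ≤ 4).
Evaluate each Lagrange basis at w = 12:
L_0(12) = (7)·(5)·(3)·(1)/[(-2)·(-4)·(-6)·(-8)] = 35/128
L_1(12) = (9)·(5)·(3)·(1)/[(2)·(-2)·(-4)·(-6)] = -45/32
L_2(12) = (9)·(7)·(3)·(1)/[(4)·(2)·(-2)·(-4)] = 189/64
L_3(12) = (9)·(7)·(5)·(1)/[(6)·(4)·(2)·(-2)] = -105/32
L_4(12) = (9)·(7)·(5)·(3)/[(8)·(6)·(4)·(2)] = 315/128
Sum: 170·(35/128) + 1062·(-45/32) + 3642·(189/64) + 9254·(-105/32) + 19626·(315/128) = 27242

27242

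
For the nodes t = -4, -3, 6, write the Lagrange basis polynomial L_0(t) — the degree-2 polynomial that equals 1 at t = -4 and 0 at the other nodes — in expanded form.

L_0(t) = (1/10)t^2 - (3/10)t - 9/5

L_0(t) = (t + 3)(t - 6) / [(-1)·(-10)]
       = (t^2 - 3t - 18) / (10)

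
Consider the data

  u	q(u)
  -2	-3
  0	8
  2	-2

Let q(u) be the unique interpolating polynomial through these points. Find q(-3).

-131/8

Using Newton's divided-difference form:
q[-2,0] = (8 - (-3)) / (0 - (-2)) = 11/2
q[0,2] = (-2 - 8) / (2 - 0) = -5
q[-2,0,2] = (-5 - 11/2) / (2 - (-2)) = -21/8
q(-3) = -3 + (11/2)·(-1) + (-21/8)·(-1)·(-3) = -131/8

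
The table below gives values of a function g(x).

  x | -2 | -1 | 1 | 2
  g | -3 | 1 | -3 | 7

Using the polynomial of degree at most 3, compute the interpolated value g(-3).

-23

Evaluate each Lagrange basis at x = -3:
L_0(-3) = (-2)·(-4)·(-5)/[(-1)·(-3)·(-4)] = 10/3
L_1(-3) = (-1)·(-4)·(-5)/[(1)·(-2)·(-3)] = -10/3
L_2(-3) = (-1)·(-2)·(-5)/[(3)·(2)·(-1)] = 5/3
L_3(-3) = (-1)·(-2)·(-4)/[(4)·(3)·(1)] = -2/3
Sum: (-3)·(10/3) + 1·(-10/3) + (-3)·(5/3) + 7·(-2/3) = -23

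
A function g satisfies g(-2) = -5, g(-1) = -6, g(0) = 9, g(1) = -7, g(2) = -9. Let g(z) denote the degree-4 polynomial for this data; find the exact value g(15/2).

351283/32

Using Newton's divided-difference form:
g[-2,-1] = (-6 - (-5)) / (-1 - (-2)) = -1
g[-1,0] = (9 - (-6)) / (0 - (-1)) = 15
g[0,1] = (-7 - 9) / (1 - 0) = -16
g[1,2] = (-9 - (-7)) / (2 - 1) = -2
g[-2,-1,0] = (15 - (-1)) / (0 - (-2)) = 8
g[-1,0,1] = (-16 - 15) / (1 - (-1)) = -31/2
g[0,1,2] = (-2 - (-16)) / (2 - 0) = 7
g[-2,-1,0,1] = (-31/2 - 8) / (1 - (-2)) = -47/6
g[-1,0,1,2] = (7 - (-31/2)) / (2 - (-1)) = 15/2
g[-2,-1,0,1,2] = (15/2 - (-47/6)) / (2 - (-2)) = 23/6
g(15/2) = -5 + (-1)·(19/2) + 8·(19/2)·(17/2) + (-47/6)·(19/2)·(17/2)·(15/2) + (23/6)·(19/2)·(17/2)·(15/2)·(13/2) = 351283/32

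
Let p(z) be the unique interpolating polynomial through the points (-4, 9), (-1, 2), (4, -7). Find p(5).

-42/5

Using Newton's divided-difference form:
p[-4,-1] = (2 - 9) / (-1 - (-4)) = -7/3
p[-1,4] = (-7 - 2) / (4 - (-1)) = -9/5
p[-4,-1,4] = (-9/5 - (-7/3)) / (4 - (-4)) = 1/15
p(5) = 9 + (-7/3)·(9) + (1/15)·(9)·(6) = -42/5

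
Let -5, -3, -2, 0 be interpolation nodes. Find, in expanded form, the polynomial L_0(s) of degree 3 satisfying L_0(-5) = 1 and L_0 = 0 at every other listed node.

L_0(s) = -(1/30)s^3 - (1/6)s^2 - (1/5)s

L_0(s) = (s + 3)(s + 2)s / [(-2)·(-3)·(-5)]
       = (s^3 + 5s^2 + 6s) / (-30)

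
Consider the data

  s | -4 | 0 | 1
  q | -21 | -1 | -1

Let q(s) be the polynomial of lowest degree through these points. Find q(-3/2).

Using Newton's divided-difference form:
q[-4,0] = (-1 - (-21)) / (0 - (-4)) = 5
q[0,1] = (-1 - (-1)) / (1 - 0) = 0
q[-4,0,1] = (0 - 5) / (1 - (-4)) = -1
q(-3/2) = -21 + 5·(5/2) + (-1)·(5/2)·(-3/2) = -19/4

-19/4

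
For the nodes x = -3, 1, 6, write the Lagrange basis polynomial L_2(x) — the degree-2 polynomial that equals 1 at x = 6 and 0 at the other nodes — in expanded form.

L_2(x) = (x + 3)(x - 1) / [(9)·(5)]
       = (x^2 + 2x - 3) / (45)

L_2(x) = (1/45)x^2 + (2/45)x - 1/15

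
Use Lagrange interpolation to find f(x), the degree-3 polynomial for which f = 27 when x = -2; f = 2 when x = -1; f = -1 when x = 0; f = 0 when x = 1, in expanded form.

f(x) = -3x^3 + 2x^2 + 2x - 1

Build the Lagrange basis polynomials:
L_0(x) = (x + 1)x(x - 1) / [-6] = -(1/6)x^3 + (1/6)x
L_1(x) = (x + 2)x(x - 1) / [2] = (1/2)x^3 + (1/2)x^2 - x
L_2(x) = (x + 2)(x + 1)(x - 1) / [-2] = -(1/2)x^3 - x^2 + (1/2)x + 1
L_3(x) = (x + 2)(x + 1)x / [6] = (1/6)x^3 + (1/2)x^2 + (1/3)x
f(x) = 27·L_0 + 2·L_1 + (-1)·L_2 + 0·L_3
  27·L_0(x) = -(9/2)x^3 + (9/2)x
  2·L_1(x) = x^3 + x^2 - 2x
  (-1)·L_2(x) = (1/2)x^3 + x^2 - (1/2)x - 1
  0·L_3(x) = 0
Adding term by term: -3x^3 + 2x^2 + 2x - 1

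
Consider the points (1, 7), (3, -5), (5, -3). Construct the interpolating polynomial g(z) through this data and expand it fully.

g(z) = (7/4)z^2 - 13z + 73/4

L_0(z) = (z - 3)(z - 5) / [8] = (1/8)z^2 - z + 15/8
L_1(z) = (z - 1)(z - 5) / [-4] = -(1/4)z^2 + (3/2)z - 5/4
L_2(z) = (z - 1)(z - 3) / [8] = (1/8)z^2 - (1/2)z + 3/8
g(z) = 7·L_0 + (-5)·L_1 + (-3)·L_2
  7·L_0(z) = (7/8)z^2 - 7z + 105/8
  (-5)·L_1(z) = (5/4)z^2 - (15/2)z + 25/4
  (-3)·L_2(z) = -(3/8)z^2 + (3/2)z - 9/8
Adding term by term: (7/4)z^2 - 13z + 73/4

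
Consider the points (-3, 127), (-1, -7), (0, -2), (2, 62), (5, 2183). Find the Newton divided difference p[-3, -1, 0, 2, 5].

p[-3,-1] = (-7 - 127) / (-1 - (-3)) = -67
p[-1,0] = (-2 - (-7)) / (0 - (-1)) = 5
p[0,2] = (62 - (-2)) / (2 - 0) = 32
p[2,5] = (2183 - 62) / (5 - 2) = 707
p[-3,-1,0] = (5 - (-67)) / (0 - (-3)) = 24
p[-1,0,2] = (32 - 5) / (2 - (-1)) = 9
p[0,2,5] = (707 - 32) / (5 - 0) = 135
p[-3,-1,0,2] = (9 - 24) / (2 - (-3)) = -3
p[-1,0,2,5] = (135 - 9) / (5 - (-1)) = 21
p[-3,-1,0,2,5] = (21 - (-3)) / (5 - (-3)) = 3

3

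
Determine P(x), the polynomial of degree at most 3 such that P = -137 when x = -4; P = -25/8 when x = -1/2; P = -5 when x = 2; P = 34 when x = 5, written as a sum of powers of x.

P(x) = x^3 - 4x^2 + 2x - 1

Build the Lagrange basis polynomials:
L_0(x) = (x + 1/2)(x - 2)(x - 5) / [-189] = -(1/189)x^3 + (13/378)x^2 - (13/378)x - 5/189
L_1(x) = (x + 4)(x - 2)(x - 5) / [385/8] = (8/385)x^3 - (24/385)x^2 - (144/385)x + 64/77
L_2(x) = (x + 4)(x + 1/2)(x - 5) / [-45] = -(1/45)x^3 + (1/90)x^2 + (41/90)x + 2/9
L_3(x) = (x + 4)(x + 1/2)(x - 2) / [297/2] = (2/297)x^3 + (5/297)x^2 - (14/297)x - 8/297
P(x) = (-137)·L_0 + (-25/8)·L_1 + (-5)·L_2 + 34·L_3
  (-137)·L_0(x) = (137/189)x^3 - (1781/378)x^2 + (1781/378)x + 685/189
  (-25/8)·L_1(x) = -(5/77)x^3 + (15/77)x^2 + (90/77)x - 200/77
  (-5)·L_2(x) = (1/9)x^3 - (1/18)x^2 - (41/18)x - 10/9
  34·L_3(x) = (68/297)x^3 + (170/297)x^2 - (476/297)x - 272/297
Adding term by term: x^3 - 4x^2 + 2x - 1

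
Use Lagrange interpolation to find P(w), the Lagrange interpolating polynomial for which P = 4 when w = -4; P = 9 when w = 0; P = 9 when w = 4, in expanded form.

L_0(w) = w(w - 4) / [32] = (1/32)w^2 - (1/8)w
L_1(w) = (w + 4)(w - 4) / [-16] = -(1/16)w^2 + 1
L_2(w) = (w + 4)w / [32] = (1/32)w^2 + (1/8)w
P(w) = 4·L_0 + 9·L_1 + 9·L_2
  4·L_0(w) = (1/8)w^2 - (1/2)w
  9·L_1(w) = -(9/16)w^2 + 9
  9·L_2(w) = (9/32)w^2 + (9/8)w
Adding term by term: -(5/32)w^2 + (5/8)w + 9

P(w) = -(5/32)w^2 + (5/8)w + 9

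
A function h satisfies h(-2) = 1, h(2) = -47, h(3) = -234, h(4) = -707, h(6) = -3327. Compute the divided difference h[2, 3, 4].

h[2,3] = (-234 - (-47)) / (3 - 2) = -187
h[3,4] = (-707 - (-234)) / (4 - 3) = -473
h[2,3,4] = (-473 - (-187)) / (4 - 2) = -143

-143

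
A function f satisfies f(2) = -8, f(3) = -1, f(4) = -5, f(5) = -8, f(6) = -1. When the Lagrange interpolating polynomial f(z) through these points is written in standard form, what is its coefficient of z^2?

Build the Lagrange basis polynomials:
L_0(z) = (z - 3)(z - 4)(z - 5)(z - 6) / [24] = (1/24)z^4 - (3/4)z^3 + (119/24)z^2 - (57/4)z + 15
L_1(z) = (z - 2)(z - 4)(z - 5)(z - 6) / [-6] = -(1/6)z^4 + (17/6)z^3 - (52/3)z^2 + (134/3)z - 40
L_2(z) = (z - 2)(z - 3)(z - 5)(z - 6) / [4] = (1/4)z^4 - 4z^3 + (91/4)z^2 - 54z + 45
L_3(z) = (z - 2)(z - 3)(z - 4)(z - 6) / [-6] = -(1/6)z^4 + (5/2)z^3 - (40/3)z^2 + 30z - 24
L_4(z) = (z - 2)(z - 3)(z - 4)(z - 5) / [24] = (1/24)z^4 - (7/12)z^3 + (71/24)z^2 - (77/12)z + 5
f(z) = (-8)·L_0 + (-1)·L_1 + (-5)·L_2 + (-8)·L_3 + (-1)·L_4
Only the coefficient of z^2 is needed; take it from each L_i and combine:
(-8)·(119/24) + (-1)·(-52/3) + (-5)·(91/4) + (-8)·(-40/3) + (-1)·(71/24) = -259/8

-259/8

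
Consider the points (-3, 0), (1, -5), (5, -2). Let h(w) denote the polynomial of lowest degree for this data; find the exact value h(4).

Evaluate each Lagrange basis at w = 4:
L_0(4) = (3)·(-1)/[(-4)·(-8)] = -3/32
L_1(4) = (7)·(-1)/[(4)·(-4)] = 7/16
L_2(4) = (7)·(3)/[(8)·(4)] = 21/32
Sum: 0 + (-5)·(7/16) + (-2)·(21/32) = -7/2

-7/2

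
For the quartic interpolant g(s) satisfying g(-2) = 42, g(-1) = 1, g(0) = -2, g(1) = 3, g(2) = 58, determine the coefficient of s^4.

3

The leading coefficient equals the top divided difference g[-2,-1,0,1,2].
g[-2,-1] = (1 - 42) / (-1 - (-2)) = -41
g[-1,0] = (-2 - 1) / (0 - (-1)) = -3
g[0,1] = (3 - (-2)) / (1 - 0) = 5
g[1,2] = (58 - 3) / (2 - 1) = 55
g[-2,-1,0] = (-3 - (-41)) / (0 - (-2)) = 19
g[-1,0,1] = (5 - (-3)) / (1 - (-1)) = 4
g[0,1,2] = (55 - 5) / (2 - 0) = 25
g[-2,-1,0,1] = (4 - 19) / (1 - (-2)) = -5
g[-1,0,1,2] = (25 - 4) / (2 - (-1)) = 7
g[-2,-1,0,1,2] = (7 - (-5)) / (2 - (-2)) = 3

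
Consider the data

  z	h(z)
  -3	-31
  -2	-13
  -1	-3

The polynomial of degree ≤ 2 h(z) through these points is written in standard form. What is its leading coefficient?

-4

Build the Lagrange basis polynomials:
L_0(z) = (z + 2)(z + 1) / [2] = (1/2)z^2 + (3/2)z + 1
L_1(z) = (z + 3)(z + 1) / [-1] = -z^2 - 4z - 3
L_2(z) = (z + 3)(z + 2) / [2] = (1/2)z^2 + (5/2)z + 3
h(z) = (-31)·L_0 + (-13)·L_1 + (-3)·L_2
Only the coefficient of z^2 is needed; take it from each L_i and combine:
(-31)·(1/2) + (-13)·(-1) + (-3)·(1/2) = -4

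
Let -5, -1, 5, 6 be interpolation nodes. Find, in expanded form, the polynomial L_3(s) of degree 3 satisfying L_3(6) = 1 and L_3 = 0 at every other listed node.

L_3(s) = (s + 5)(s + 1)(s - 5) / [(11)·(7)·(1)]
       = (s^3 + s^2 - 25s - 25) / (77)

L_3(s) = (1/77)s^3 + (1/77)s^2 - (25/77)s - 25/77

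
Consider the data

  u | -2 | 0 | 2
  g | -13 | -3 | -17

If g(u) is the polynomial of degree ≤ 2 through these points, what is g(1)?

Evaluate each Lagrange basis at u = 1:
L_0(1) = (1)·(-1)/[(-2)·(-4)] = -1/8
L_1(1) = (3)·(-1)/[(2)·(-2)] = 3/4
L_2(1) = (3)·(1)/[(4)·(2)] = 3/8
Sum: (-13)·(-1/8) + (-3)·(3/4) + (-17)·(3/8) = -7

-7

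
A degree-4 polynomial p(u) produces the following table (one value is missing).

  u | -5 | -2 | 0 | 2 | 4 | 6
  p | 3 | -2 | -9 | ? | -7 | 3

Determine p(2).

-3089/270

The 5 known values determine p uniquely (degree ≤ 4).
Evaluate each Lagrange basis at u = 2:
L_0(2) = (4)·(2)·(-2)·(-4)/[(-3)·(-5)·(-9)·(-11)] = 64/1485
L_1(2) = (7)·(2)·(-2)·(-4)/[(3)·(-2)·(-6)·(-8)] = -7/18
L_2(2) = (7)·(4)·(-2)·(-4)/[(5)·(2)·(-4)·(-6)] = 14/15
L_3(2) = (7)·(4)·(2)·(-4)/[(9)·(6)·(4)·(-2)] = 14/27
L_4(2) = (7)·(4)·(2)·(-2)/[(11)·(8)·(6)·(2)] = -7/66
Sum: 3·(64/1485) + (-2)·(-7/18) + (-9)·(14/15) + (-7)·(14/27) + 3·(-7/66) = -3089/270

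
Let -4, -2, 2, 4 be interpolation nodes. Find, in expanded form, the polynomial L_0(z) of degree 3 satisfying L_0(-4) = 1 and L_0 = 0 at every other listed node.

L_0(z) = -(1/96)z^3 + (1/24)z^2 + (1/24)z - 1/6

L_0(z) = (z + 2)(z - 2)(z - 4) / [(-2)·(-6)·(-8)]
       = (z^3 - 4z^2 - 4z + 16) / (-96)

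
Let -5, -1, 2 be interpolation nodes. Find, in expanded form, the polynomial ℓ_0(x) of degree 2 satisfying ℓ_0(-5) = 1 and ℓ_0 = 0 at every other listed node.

ℓ_0(x) = (1/28)x^2 - (1/28)x - 1/14

ℓ_0(x) = (x + 1)(x - 2) / [(-4)·(-7)]
       = (x^2 - x - 2) / (28)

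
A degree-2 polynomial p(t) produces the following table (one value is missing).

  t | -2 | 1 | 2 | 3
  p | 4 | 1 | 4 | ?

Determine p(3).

The 3 known values determine p uniquely (degree ≤ 2).
L_0(3) = (2)·(1)/[(-3)·(-4)] = 1/6
L_1(3) = (5)·(1)/[(3)·(-1)] = -5/3
L_2(3) = (5)·(2)/[(4)·(1)] = 5/2
Sum: 4·(1/6) + 1·(-5/3) + 4·(5/2) = 9

9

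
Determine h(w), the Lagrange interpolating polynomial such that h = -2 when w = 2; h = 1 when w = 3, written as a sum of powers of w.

h(w) = 3w - 8

Build the Lagrange basis polynomials:
L_0(w) = (w - 3) / [-1] = -w + 3
L_1(w) = (w - 2) / [1] = w - 2
h(w) = (-2)·L_0 + 1·L_1
  (-2)·L_0(w) = 2w - 6
  1·L_1(w) = w - 2
Adding term by term: 3w - 8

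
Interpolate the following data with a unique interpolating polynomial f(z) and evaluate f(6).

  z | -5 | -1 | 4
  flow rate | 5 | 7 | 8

Using Newton's divided-difference form:
f[-5,-1] = (7 - 5) / (-1 - (-5)) = 1/2
f[-1,4] = (8 - 7) / (4 - (-1)) = 1/5
f[-5,-1,4] = (1/5 - 1/2) / (4 - (-5)) = -1/30
f(6) = 5 + (1/2)·(11) + (-1/30)·(11)·(7) = 119/15

119/15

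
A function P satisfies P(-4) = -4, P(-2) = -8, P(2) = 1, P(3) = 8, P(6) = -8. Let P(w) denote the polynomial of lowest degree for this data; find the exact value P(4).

Using Newton's divided-difference form:
P[-4,-2] = (-8 - (-4)) / (-2 - (-4)) = -2
P[-2,2] = (1 - (-8)) / (2 - (-2)) = 9/4
P[2,3] = (8 - 1) / (3 - 2) = 7
P[3,6] = (-8 - 8) / (6 - 3) = -16/3
P[-4,-2,2] = (9/4 - (-2)) / (2 - (-4)) = 17/24
P[-2,2,3] = (7 - 9/4) / (3 - (-2)) = 19/20
P[2,3,6] = (-16/3 - 7) / (6 - 2) = -37/12
P[-4,-2,2,3] = (19/20 - 17/24) / (3 - (-4)) = 29/840
P[-2,2,3,6] = (-37/12 - 19/20) / (6 - (-2)) = -121/240
P[-4,-2,2,3,6] = (-121/240 - 29/840) / (6 - (-4)) = -181/3360
P(4) = -4 + (-2)·(8) + (17/24)·(8)·(6) + (29/840)·(8)·(6)·(2) + (-181/3360)·(8)·(6)·(2)·(1) = 85/7

85/7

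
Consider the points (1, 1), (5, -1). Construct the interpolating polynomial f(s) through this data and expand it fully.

Build the Lagrange basis polynomials:
L_0(s) = (s - 5) / [-4] = -(1/4)s + 5/4
L_1(s) = (s - 1) / [4] = (1/4)s - 1/4
f(s) = 1·L_0 + (-1)·L_1
  1·L_0(s) = -(1/4)s + 5/4
  (-1)·L_1(s) = -(1/4)s + 1/4
Adding term by term: -(1/2)s + 3/2

f(s) = -(1/2)s + 3/2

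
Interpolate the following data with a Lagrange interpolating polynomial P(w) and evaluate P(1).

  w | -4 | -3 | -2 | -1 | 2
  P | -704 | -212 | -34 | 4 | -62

-4

Evaluate each Lagrange basis at w = 1:
L_0(1) = (4)·(3)·(2)·(-1)/[(-1)·(-2)·(-3)·(-6)] = -2/3
L_1(1) = (5)·(3)·(2)·(-1)/[(1)·(-1)·(-2)·(-5)] = 3
L_2(1) = (5)·(4)·(2)·(-1)/[(2)·(1)·(-1)·(-4)] = -5
L_3(1) = (5)·(4)·(3)·(-1)/[(3)·(2)·(1)·(-3)] = 10/3
L_4(1) = (5)·(4)·(3)·(2)/[(6)·(5)·(4)·(3)] = 1/3
Sum: (-704)·(-2/3) + (-212)·(3) + (-34)·(-5) + 4·(10/3) + (-62)·(1/3) = -4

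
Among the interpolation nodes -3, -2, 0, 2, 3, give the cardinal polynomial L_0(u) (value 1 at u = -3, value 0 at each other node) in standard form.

L_0(u) = (u + 2)u(u - 2)(u - 3) / [(-1)·(-3)·(-5)·(-6)]
       = (u^4 - 3u^3 - 4u^2 + 12u) / (90)

L_0(u) = (1/90)u^4 - (1/30)u^3 - (2/45)u^2 + (2/15)u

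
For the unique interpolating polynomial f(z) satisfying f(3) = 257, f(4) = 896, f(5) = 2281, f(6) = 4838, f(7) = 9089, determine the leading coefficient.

Build the Lagrange basis polynomials:
L_0(z) = (z - 4)(z - 5)(z - 6)(z - 7) / [24] = (1/24)z^4 - (11/12)z^3 + (179/24)z^2 - (319/12)z + 35
L_1(z) = (z - 3)(z - 5)(z - 6)(z - 7) / [-6] = -(1/6)z^4 + (7/2)z^3 - (161/6)z^2 + (177/2)z - 105
L_2(z) = (z - 3)(z - 4)(z - 6)(z - 7) / [4] = (1/4)z^4 - 5z^3 + (145/4)z^2 - (225/2)z + 126
L_3(z) = (z - 3)(z - 4)(z - 5)(z - 7) / [-6] = -(1/6)z^4 + (19/6)z^3 - (131/6)z^2 + (389/6)z - 70
L_4(z) = (z - 3)(z - 4)(z - 5)(z - 6) / [24] = (1/24)z^4 - (3/4)z^3 + (119/24)z^2 - (57/4)z + 15
f(z) = 257·L_0 + 896·L_1 + 2281·L_2 + 4838·L_3 + 9089·L_4
Only the coefficient of z^4 is needed; take it from each L_i and combine:
257·(1/24) + 896·(-1/6) + 2281·(1/4) + 4838·(-1/6) + 9089·(1/24) = 4

4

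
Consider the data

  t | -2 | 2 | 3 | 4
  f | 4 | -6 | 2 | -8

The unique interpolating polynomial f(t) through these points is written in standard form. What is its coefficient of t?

49/10

L_0(t) = (t - 2)(t - 3)(t - 4) / [-120] = -(1/120)t^3 + (3/40)t^2 - (13/60)t + 1/5
L_1(t) = (t + 2)(t - 3)(t - 4) / [8] = (1/8)t^3 - (5/8)t^2 - (1/4)t + 3
L_2(t) = (t + 2)(t - 2)(t - 4) / [-5] = -(1/5)t^3 + (4/5)t^2 + (4/5)t - 16/5
L_3(t) = (t + 2)(t - 2)(t - 3) / [12] = (1/12)t^3 - (1/4)t^2 - (1/3)t + 1
f(t) = 4·L_0 + (-6)·L_1 + 2·L_2 + (-8)·L_3
Only the coefficient of t is needed; take it from each L_i and combine:
4·(-13/60) + (-6)·(-1/4) + 2·(4/5) + (-8)·(-1/3) = 49/10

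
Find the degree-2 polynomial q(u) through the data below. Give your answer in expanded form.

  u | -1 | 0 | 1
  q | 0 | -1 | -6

Newton's divided differences:
q[-1,0] = (-1 - 0) / (0 - (-1)) = -1
q[0,1] = (-6 - (-1)) / (1 - 0) = -5
q[-1,0,1] = (-5 - (-1)) / (1 - (-1)) = -2
q(u) = (-1)·(u + 1) + (-2)·(u + 1)u
Expanding: q(u) = -2u^2 - 3u - 1

q(u) = -2u^2 - 3u - 1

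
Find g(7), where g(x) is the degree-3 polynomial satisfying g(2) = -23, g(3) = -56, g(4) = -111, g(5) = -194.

Evaluate each Lagrange basis at x = 7:
L_0(7) = (4)·(3)·(2)/[(-1)·(-2)·(-3)] = -4
L_1(7) = (5)·(3)·(2)/[(1)·(-1)·(-2)] = 15
L_2(7) = (5)·(4)·(2)/[(2)·(1)·(-1)] = -20
L_3(7) = (5)·(4)·(3)/[(3)·(2)·(1)] = 10
Sum: (-23)·(-4) + (-56)·(15) + (-111)·(-20) + (-194)·(10) = -468

-468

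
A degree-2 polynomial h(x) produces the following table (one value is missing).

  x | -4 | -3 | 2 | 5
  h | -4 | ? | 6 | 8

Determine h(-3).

-16/9

The 3 known values determine h uniquely (degree ≤ 2).
Evaluate each Lagrange basis at x = -3:
L_0(-3) = (-5)·(-8)/[(-6)·(-9)] = 20/27
L_1(-3) = (1)·(-8)/[(6)·(-3)] = 4/9
L_2(-3) = (1)·(-5)/[(9)·(3)] = -5/27
Sum: (-4)·(20/27) + 6·(4/9) + 8·(-5/27) = -16/9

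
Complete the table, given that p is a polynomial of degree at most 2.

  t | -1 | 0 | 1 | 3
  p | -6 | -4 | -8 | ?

-34

The 3 known values determine p uniquely (degree ≤ 2).
Evaluate each Lagrange basis at t = 3:
L_0(3) = (3)·(2)/[(-1)·(-2)] = 3
L_1(3) = (4)·(2)/[(1)·(-1)] = -8
L_2(3) = (4)·(3)/[(2)·(1)] = 6
Sum: (-6)·(3) + (-4)·(-8) + (-8)·(6) = -34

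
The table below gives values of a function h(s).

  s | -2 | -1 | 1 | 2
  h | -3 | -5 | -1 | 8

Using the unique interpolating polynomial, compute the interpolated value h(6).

Evaluate each Lagrange basis at s = 6:
L_0(6) = (7)·(5)·(4)/[(-1)·(-3)·(-4)] = -35/3
L_1(6) = (8)·(5)·(4)/[(1)·(-2)·(-3)] = 80/3
L_2(6) = (8)·(7)·(4)/[(3)·(2)·(-1)] = -112/3
L_3(6) = (8)·(7)·(5)/[(4)·(3)·(1)] = 70/3
Sum: (-3)·(-35/3) + (-5)·(80/3) + (-1)·(-112/3) + 8·(70/3) = 377/3

377/3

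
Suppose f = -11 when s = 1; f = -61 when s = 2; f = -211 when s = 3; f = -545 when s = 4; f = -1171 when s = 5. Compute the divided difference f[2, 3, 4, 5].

f[2,3] = (-211 - (-61)) / (3 - 2) = -150
f[3,4] = (-545 - (-211)) / (4 - 3) = -334
f[4,5] = (-1171 - (-545)) / (5 - 4) = -626
f[2,3,4] = (-334 - (-150)) / (4 - 2) = -92
f[3,4,5] = (-626 - (-334)) / (5 - 3) = -146
f[2,3,4,5] = (-146 - (-92)) / (5 - 2) = -18

-18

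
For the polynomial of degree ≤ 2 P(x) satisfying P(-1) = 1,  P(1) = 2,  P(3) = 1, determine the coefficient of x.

L_0(x) = (x - 1)(x - 3) / [8] = (1/8)x^2 - (1/2)x + 3/8
L_1(x) = (x + 1)(x - 3) / [-4] = -(1/4)x^2 + (1/2)x + 3/4
L_2(x) = (x + 1)(x - 1) / [8] = (1/8)x^2 - 1/8
P(x) = 1·L_0 + 2·L_1 + 1·L_2
Only the coefficient of x is needed; take it from each L_i and combine:
1·(-1/2) + 2·(1/2) + 1·(0) = 1/2

1/2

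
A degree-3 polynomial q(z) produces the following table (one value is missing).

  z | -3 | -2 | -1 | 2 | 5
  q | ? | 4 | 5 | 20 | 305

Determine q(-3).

The 4 known values determine q uniquely (degree ≤ 3).
L_0(-3) = (-2)·(-5)·(-8)/[(-1)·(-4)·(-7)] = 20/7
L_1(-3) = (-1)·(-5)·(-8)/[(1)·(-3)·(-6)] = -20/9
L_2(-3) = (-1)·(-2)·(-8)/[(4)·(3)·(-3)] = 4/9
L_3(-3) = (-1)·(-2)·(-5)/[(7)·(6)·(3)] = -5/63
Sum: 4·(20/7) + 5·(-20/9) + 20·(4/9) + 305·(-5/63) = -15

-15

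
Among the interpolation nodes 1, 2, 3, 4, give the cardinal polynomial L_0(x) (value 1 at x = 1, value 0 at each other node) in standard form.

L_0(x) = (x - 2)(x - 3)(x - 4) / [(-1)·(-2)·(-3)]
       = (x^3 - 9x^2 + 26x - 24) / (-6)

L_0(x) = -(1/6)x^3 + (3/2)x^2 - (13/3)x + 4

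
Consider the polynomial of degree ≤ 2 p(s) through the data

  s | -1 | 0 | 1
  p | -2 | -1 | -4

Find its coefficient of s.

L_0(s) = s(s - 1) / [2] = (1/2)s^2 - (1/2)s
L_1(s) = (s + 1)(s - 1) / [-1] = -s^2 + 1
L_2(s) = (s + 1)s / [2] = (1/2)s^2 + (1/2)s
p(s) = (-2)·L_0 + (-1)·L_1 + (-4)·L_2
Only the coefficient of s is needed; take it from each L_i and combine:
(-2)·(-1/2) + (-1)·(0) + (-4)·(1/2) = -1

-1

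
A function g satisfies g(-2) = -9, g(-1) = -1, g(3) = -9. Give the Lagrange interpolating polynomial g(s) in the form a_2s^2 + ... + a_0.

L_0(s) = (s + 1)(s - 3) / [5] = (1/5)s^2 - (2/5)s - 3/5
L_1(s) = (s + 2)(s - 3) / [-4] = -(1/4)s^2 + (1/4)s + 3/2
L_2(s) = (s + 2)(s + 1) / [20] = (1/20)s^2 + (3/20)s + 1/10
g(s) = (-9)·L_0 + (-1)·L_1 + (-9)·L_2
  (-9)·L_0(s) = -(9/5)s^2 + (18/5)s + 27/5
  (-1)·L_1(s) = (1/4)s^2 - (1/4)s - 3/2
  (-9)·L_2(s) = -(9/20)s^2 - (27/20)s - 9/10
Adding term by term: -2s^2 + 2s + 3

g(s) = -2s^2 + 2s + 3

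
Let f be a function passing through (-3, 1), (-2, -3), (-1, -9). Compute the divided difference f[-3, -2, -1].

f[-3,-2] = (-3 - 1) / (-2 - (-3)) = -4
f[-2,-1] = (-9 - (-3)) / (-1 - (-2)) = -6
f[-3,-2,-1] = (-6 - (-4)) / (-1 - (-3)) = -1

-1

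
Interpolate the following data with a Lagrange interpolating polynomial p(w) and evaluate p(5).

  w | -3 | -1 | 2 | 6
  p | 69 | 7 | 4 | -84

-35

Evaluate each Lagrange basis at w = 5:
L_0(5) = (6)·(3)·(-1)/[(-2)·(-5)·(-9)] = 1/5
L_1(5) = (8)·(3)·(-1)/[(2)·(-3)·(-7)] = -4/7
L_2(5) = (8)·(6)·(-1)/[(5)·(3)·(-4)] = 4/5
L_3(5) = (8)·(6)·(3)/[(9)·(7)·(4)] = 4/7
Sum: 69·(1/5) + 7·(-4/7) + 4·(4/5) + (-84)·(4/7) = -35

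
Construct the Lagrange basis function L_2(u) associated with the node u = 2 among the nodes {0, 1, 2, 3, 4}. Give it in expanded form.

L_2(u) = u(u - 1)(u - 3)(u - 4) / [(2)·(1)·(-1)·(-2)]
       = (u^4 - 8u^3 + 19u^2 - 12u) / (4)

L_2(u) = (1/4)u^4 - 2u^3 + (19/4)u^2 - 3u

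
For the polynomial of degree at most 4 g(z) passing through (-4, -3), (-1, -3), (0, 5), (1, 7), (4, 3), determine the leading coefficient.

43/240

L_0(z) = (z + 1)z(z - 1)(z - 4) / [480] = (1/480)z^4 - (1/120)z^3 - (1/480)z^2 + (1/120)z
L_1(z) = (z + 4)z(z - 1)(z - 4) / [-30] = -(1/30)z^4 + (1/30)z^3 + (8/15)z^2 - (8/15)z
L_2(z) = (z + 4)(z + 1)(z - 1)(z - 4) / [16] = (1/16)z^4 - (17/16)z^2 + 1
L_3(z) = (z + 4)(z + 1)z(z - 4) / [-30] = -(1/30)z^4 - (1/30)z^3 + (8/15)z^2 + (8/15)z
L_4(z) = (z + 4)(z + 1)z(z - 1) / [480] = (1/480)z^4 + (1/120)z^3 - (1/480)z^2 - (1/120)z
g(z) = (-3)·L_0 + (-3)·L_1 + 5·L_2 + 7·L_3 + 3·L_4
Only the coefficient of z^4 is needed; take it from each L_i and combine:
(-3)·(1/480) + (-3)·(-1/30) + 5·(1/16) + 7·(-1/30) + 3·(1/480) = 43/240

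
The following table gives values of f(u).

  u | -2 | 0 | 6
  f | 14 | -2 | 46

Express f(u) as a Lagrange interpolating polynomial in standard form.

Build the Lagrange basis polynomials:
L_0(u) = u(u - 6) / [16] = (1/16)u^2 - (3/8)u
L_1(u) = (u + 2)(u - 6) / [-12] = -(1/12)u^2 + (1/3)u + 1
L_2(u) = (u + 2)u / [48] = (1/48)u^2 + (1/24)u
f(u) = 14·L_0 + (-2)·L_1 + 46·L_2
  14·L_0(u) = (7/8)u^2 - (21/4)u
  (-2)·L_1(u) = (1/6)u^2 - (2/3)u - 2
  46·L_2(u) = (23/24)u^2 + (23/12)u
Adding term by term: 2u^2 - 4u - 2

f(u) = 2u^2 - 4u - 2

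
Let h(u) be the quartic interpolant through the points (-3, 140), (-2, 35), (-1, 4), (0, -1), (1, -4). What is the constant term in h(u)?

-1

Build the Lagrange basis polynomials:
L_0(u) = (u + 2)(u + 1)u(u - 1) / [24] = (1/24)u^4 + (1/12)u^3 - (1/24)u^2 - (1/12)u
L_1(u) = (u + 3)(u + 1)u(u - 1) / [-6] = -(1/6)u^4 - (1/2)u^3 + (1/6)u^2 + (1/2)u
L_2(u) = (u + 3)(u + 2)u(u - 1) / [4] = (1/4)u^4 + u^3 + (1/4)u^2 - (3/2)u
L_3(u) = (u + 3)(u + 2)(u + 1)(u - 1) / [-6] = -(1/6)u^4 - (5/6)u^3 - (5/6)u^2 + (5/6)u + 1
L_4(u) = (u + 3)(u + 2)(u + 1)u / [24] = (1/24)u^4 + (1/4)u^3 + (11/24)u^2 + (1/4)u
h(u) = 140·L_0 + 35·L_1 + 4·L_2 + (-1)·L_3 + (-4)·L_4
Only the constant term is needed; take it from each L_i and combine:
140·(0) + 35·(0) + 4·(0) + (-1)·(1) + (-4)·(0) = -1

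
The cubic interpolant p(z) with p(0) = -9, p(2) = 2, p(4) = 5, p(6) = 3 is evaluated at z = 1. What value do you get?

-37/16

Evaluate each Lagrange basis at z = 1:
L_0(1) = (-1)·(-3)·(-5)/[(-2)·(-4)·(-6)] = 5/16
L_1(1) = (1)·(-3)·(-5)/[(2)·(-2)·(-4)] = 15/16
L_2(1) = (1)·(-1)·(-5)/[(4)·(2)·(-2)] = -5/16
L_3(1) = (1)·(-1)·(-3)/[(6)·(4)·(2)] = 1/16
Sum: (-9)·(5/16) + 2·(15/16) + 5·(-5/16) + 3·(1/16) = -37/16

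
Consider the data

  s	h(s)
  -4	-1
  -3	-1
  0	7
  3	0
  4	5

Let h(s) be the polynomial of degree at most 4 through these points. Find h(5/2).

Evaluate each Lagrange basis at s = 5/2:
L_0(5/2) = (11/2)·(5/2)·(-1/2)·(-3/2)/[(-1)·(-4)·(-7)·(-8)] = 165/3584
L_1(5/2) = (13/2)·(5/2)·(-1/2)·(-3/2)/[(1)·(-3)·(-6)·(-7)] = -65/672
L_2(5/2) = (13/2)·(11/2)·(-1/2)·(-3/2)/[(4)·(3)·(-3)·(-4)] = 143/768
L_3(5/2) = (13/2)·(11/2)·(5/2)·(-3/2)/[(7)·(6)·(3)·(-1)] = 715/672
L_4(5/2) = (13/2)·(11/2)·(5/2)·(-1/2)/[(8)·(7)·(4)·(1)] = -715/3584
Sum: (-1)·(165/3584) + (-1)·(-65/672) + 7·(143/768) + 0 + 5·(-715/3584) = 639/1792

639/1792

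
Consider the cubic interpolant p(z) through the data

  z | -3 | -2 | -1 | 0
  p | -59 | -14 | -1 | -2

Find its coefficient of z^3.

Build the Lagrange basis polynomials:
L_0(z) = (z + 2)(z + 1)z / [-6] = -(1/6)z^3 - (1/2)z^2 - (1/3)z
L_1(z) = (z + 3)(z + 1)z / [2] = (1/2)z^3 + 2z^2 + (3/2)z
L_2(z) = (z + 3)(z + 2)z / [-2] = -(1/2)z^3 - (5/2)z^2 - 3z
L_3(z) = (z + 3)(z + 2)(z + 1) / [6] = (1/6)z^3 + z^2 + (11/6)z + 1
p(z) = (-59)·L_0 + (-14)·L_1 + (-1)·L_2 + (-2)·L_3
Only the coefficient of z^3 is needed; take it from each L_i and combine:
(-59)·(-1/6) + (-14)·(1/2) + (-1)·(-1/2) + (-2)·(1/6) = 3

3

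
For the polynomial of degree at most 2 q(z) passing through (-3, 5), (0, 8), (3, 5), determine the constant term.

Build the Lagrange basis polynomials:
L_0(z) = z(z - 3) / [18] = (1/18)z^2 - (1/6)z
L_1(z) = (z + 3)(z - 3) / [-9] = -(1/9)z^2 + 1
L_2(z) = (z + 3)z / [18] = (1/18)z^2 + (1/6)z
q(z) = 5·L_0 + 8·L_1 + 5·L_2
Only the constant term is needed; take it from each L_i and combine:
5·(0) + 8·(1) + 5·(0) = 8

8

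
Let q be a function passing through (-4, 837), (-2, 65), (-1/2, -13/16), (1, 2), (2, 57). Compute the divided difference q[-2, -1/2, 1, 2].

q[-2,-1/2] = (-13/16 - 65) / (-1/2 - (-2)) = -351/8
q[-1/2,1] = (2 - (-13/16)) / (1 - (-1/2)) = 15/8
q[1,2] = (57 - 2) / (2 - 1) = 55
q[-2,-1/2,1] = (15/8 - (-351/8)) / (1 - (-2)) = 61/4
q[-1/2,1,2] = (55 - 15/8) / (2 - (-1/2)) = 85/4
q[-2,-1/2,1,2] = (85/4 - 61/4) / (2 - (-2)) = 3/2

3/2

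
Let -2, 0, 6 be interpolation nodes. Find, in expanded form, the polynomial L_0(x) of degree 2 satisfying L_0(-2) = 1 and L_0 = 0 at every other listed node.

L_0(x) = x(x - 6) / [(-2)·(-8)]
       = (x^2 - 6x) / (16)

L_0(x) = (1/16)x^2 - (3/8)x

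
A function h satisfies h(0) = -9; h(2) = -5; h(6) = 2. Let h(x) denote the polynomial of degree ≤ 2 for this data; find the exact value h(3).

Using Newton's divided-difference form:
h[0,2] = (-5 - (-9)) / (2 - 0) = 2
h[2,6] = (2 - (-5)) / (6 - 2) = 7/4
h[0,2,6] = (7/4 - 2) / (6 - 0) = -1/24
h(3) = -9 + 2·(3) + (-1/24)·(3)·(1) = -25/8

-25/8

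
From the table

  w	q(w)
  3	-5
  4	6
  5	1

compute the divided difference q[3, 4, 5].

q[3,4] = (6 - (-5)) / (4 - 3) = 11
q[4,5] = (1 - 6) / (5 - 4) = -5
q[3,4,5] = (-5 - 11) / (5 - 3) = -8

-8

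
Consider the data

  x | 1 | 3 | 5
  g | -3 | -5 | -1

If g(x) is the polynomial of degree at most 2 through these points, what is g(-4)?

L_0(-4) = (-7)·(-9)/[(-2)·(-4)] = 63/8
L_1(-4) = (-5)·(-9)/[(2)·(-2)] = -45/4
L_2(-4) = (-5)·(-7)/[(4)·(2)] = 35/8
Sum: (-3)·(63/8) + (-5)·(-45/4) + (-1)·(35/8) = 113/4

113/4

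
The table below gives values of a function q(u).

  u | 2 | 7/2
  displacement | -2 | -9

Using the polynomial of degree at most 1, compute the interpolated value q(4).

Evaluate each Lagrange basis at u = 4:
L_0(4) = (1/2)/[(-3/2)] = -1/3
L_1(4) = (2)/[(3/2)] = 4/3
Sum: (-2)·(-1/3) + (-9)·(4/3) = -34/3

-34/3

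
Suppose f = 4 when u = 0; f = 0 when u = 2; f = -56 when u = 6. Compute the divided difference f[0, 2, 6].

f[0,2] = (0 - 4) / (2 - 0) = -2
f[2,6] = (-56 - 0) / (6 - 2) = -14
f[0,2,6] = (-14 - (-2)) / (6 - 0) = -2

-2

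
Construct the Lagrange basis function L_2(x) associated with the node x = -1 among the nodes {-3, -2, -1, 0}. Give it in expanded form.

L_2(x) = -(1/2)x^3 - (5/2)x^2 - 3x

L_2(x) = (x + 3)(x + 2)x / [(2)·(1)·(-1)]
       = (x^3 + 5x^2 + 6x) / (-2)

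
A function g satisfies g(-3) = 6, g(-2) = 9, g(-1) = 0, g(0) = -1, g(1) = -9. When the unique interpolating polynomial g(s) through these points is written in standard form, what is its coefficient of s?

Build the Lagrange basis polynomials:
L_0(s) = (s + 2)(s + 1)s(s - 1) / [24] = (1/24)s^4 + (1/12)s^3 - (1/24)s^2 - (1/12)s
L_1(s) = (s + 3)(s + 1)s(s - 1) / [-6] = -(1/6)s^4 - (1/2)s^3 + (1/6)s^2 + (1/2)s
L_2(s) = (s + 3)(s + 2)s(s - 1) / [4] = (1/4)s^4 + s^3 + (1/4)s^2 - (3/2)s
L_3(s) = (s + 3)(s + 2)(s + 1)(s - 1) / [-6] = -(1/6)s^4 - (5/6)s^3 - (5/6)s^2 + (5/6)s + 1
L_4(s) = (s + 3)(s + 2)(s + 1)s / [24] = (1/24)s^4 + (1/4)s^3 + (11/24)s^2 + (1/4)s
g(s) = 6·L_0 + 9·L_1 + 0·L_2 + (-1)·L_3 + (-9)·L_4
Only the coefficient of s is needed; take it from each L_i and combine:
6·(-1/12) + 9·(1/2) + 0·(-3/2) + (-1)·(5/6) + (-9)·(1/4) = 11/12

11/12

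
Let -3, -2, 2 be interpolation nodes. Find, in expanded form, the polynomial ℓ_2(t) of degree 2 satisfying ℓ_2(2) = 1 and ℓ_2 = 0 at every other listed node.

ℓ_2(t) = (1/20)t^2 + (1/4)t + 3/10

ℓ_2(t) = (t + 3)(t + 2) / [(5)·(4)]
       = (t^2 + 5t + 6) / (20)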